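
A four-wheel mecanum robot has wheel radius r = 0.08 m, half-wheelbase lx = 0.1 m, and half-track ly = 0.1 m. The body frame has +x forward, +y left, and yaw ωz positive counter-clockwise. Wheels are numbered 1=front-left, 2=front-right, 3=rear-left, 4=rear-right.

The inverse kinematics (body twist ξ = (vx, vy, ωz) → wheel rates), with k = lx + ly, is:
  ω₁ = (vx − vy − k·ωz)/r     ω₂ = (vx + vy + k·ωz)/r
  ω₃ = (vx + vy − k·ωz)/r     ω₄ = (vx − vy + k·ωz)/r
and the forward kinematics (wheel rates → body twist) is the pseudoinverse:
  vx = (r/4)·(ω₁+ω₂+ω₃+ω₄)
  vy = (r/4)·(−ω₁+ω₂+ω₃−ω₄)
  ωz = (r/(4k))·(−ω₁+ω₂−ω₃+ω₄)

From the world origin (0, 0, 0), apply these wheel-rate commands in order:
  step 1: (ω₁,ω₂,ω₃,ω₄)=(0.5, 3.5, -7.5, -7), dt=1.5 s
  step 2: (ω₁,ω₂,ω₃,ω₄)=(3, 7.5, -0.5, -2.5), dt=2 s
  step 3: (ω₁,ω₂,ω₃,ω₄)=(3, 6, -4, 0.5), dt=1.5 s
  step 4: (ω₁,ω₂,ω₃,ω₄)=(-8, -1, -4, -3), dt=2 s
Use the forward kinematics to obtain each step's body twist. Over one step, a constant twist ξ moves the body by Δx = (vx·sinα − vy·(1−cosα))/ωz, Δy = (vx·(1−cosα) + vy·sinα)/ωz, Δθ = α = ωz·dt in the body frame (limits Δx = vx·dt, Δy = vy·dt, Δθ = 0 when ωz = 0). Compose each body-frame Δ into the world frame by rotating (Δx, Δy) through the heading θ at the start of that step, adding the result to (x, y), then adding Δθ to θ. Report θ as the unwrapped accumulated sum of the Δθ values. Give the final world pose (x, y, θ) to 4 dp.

step 1: ξ=(vx,vy,ωz)=(-0.2100, 0.0500, 0.3500), dt=1.5 → body Δ=(-0.3200, -0.0092, 0.5250) → world pose (-0.3200, -0.0092, 0.5250)
step 2: ξ=(vx,vy,ωz)=(0.1500, 0.1300, 0.2500), dt=2.0 → body Δ=(0.2240, 0.3228, 0.5000) → world pose (-0.2879, 0.3824, 1.0250)
step 3: ξ=(vx,vy,ωz)=(0.1100, -0.0300, 0.7500), dt=1.5 → body Δ=(0.1551, 0.0473, 1.1250) → world pose (-0.2479, 0.5395, 2.1500)
step 4: ξ=(vx,vy,ωz)=(-0.3200, 0.1200, 0.8000), dt=2.0 → body Δ=(-0.5542, -0.2617, 1.6000) → world pose (0.2745, 0.2189, 3.7500)

(0.2745, 0.2189, 3.7500)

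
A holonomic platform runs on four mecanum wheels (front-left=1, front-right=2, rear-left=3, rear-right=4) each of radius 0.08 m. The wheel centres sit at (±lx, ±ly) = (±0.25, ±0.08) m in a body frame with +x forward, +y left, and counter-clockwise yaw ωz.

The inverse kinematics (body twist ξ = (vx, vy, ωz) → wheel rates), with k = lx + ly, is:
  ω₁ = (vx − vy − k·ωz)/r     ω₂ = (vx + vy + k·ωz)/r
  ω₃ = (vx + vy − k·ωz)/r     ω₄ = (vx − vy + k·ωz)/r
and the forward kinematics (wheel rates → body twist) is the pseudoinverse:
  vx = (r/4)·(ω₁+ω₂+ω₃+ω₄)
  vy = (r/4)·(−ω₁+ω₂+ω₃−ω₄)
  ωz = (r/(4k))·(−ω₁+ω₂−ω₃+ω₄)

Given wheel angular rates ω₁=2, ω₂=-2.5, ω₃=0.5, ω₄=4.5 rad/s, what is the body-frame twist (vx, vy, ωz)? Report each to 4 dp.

k = lx + ly = 0.25 + 0.08 = 0.3300
ω₁+ω₂+ω₃+ω₄ = 4.5000  →  vx = (0.08/4)·4.5000 = 0.0900
−ω₁+ω₂+ω₃−ω₄ = -8.5000  →  vy = (0.08/4)·-8.5000 = -0.1700
−ω₁+ω₂−ω₃+ω₄ = -0.5000  →  ωz = (0.08/1.3200)·-0.5000 = -0.0303

(0.0900, -0.1700, -0.0303)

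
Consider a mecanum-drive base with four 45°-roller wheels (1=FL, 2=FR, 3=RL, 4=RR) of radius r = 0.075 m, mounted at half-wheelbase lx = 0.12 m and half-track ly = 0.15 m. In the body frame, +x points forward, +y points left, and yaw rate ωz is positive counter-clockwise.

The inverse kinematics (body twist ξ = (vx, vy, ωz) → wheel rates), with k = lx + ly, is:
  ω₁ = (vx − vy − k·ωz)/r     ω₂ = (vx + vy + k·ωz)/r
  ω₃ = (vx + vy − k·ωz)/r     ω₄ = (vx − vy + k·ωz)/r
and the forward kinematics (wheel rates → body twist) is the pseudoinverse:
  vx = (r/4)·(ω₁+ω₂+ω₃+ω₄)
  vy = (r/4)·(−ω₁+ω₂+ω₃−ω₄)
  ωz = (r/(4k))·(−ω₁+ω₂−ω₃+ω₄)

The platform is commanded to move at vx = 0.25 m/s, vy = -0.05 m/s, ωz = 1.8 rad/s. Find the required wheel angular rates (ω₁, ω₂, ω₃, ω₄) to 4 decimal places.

(-2.4800, 9.1467, -3.8133, 10.4800)

k = lx + ly = 0.12 + 0.15 = 0.2700;  k·ωz = 0.2700·1.8 = 0.4860
ω₁ (FL) = (vx − vy − k·ωz)/r = -0.1860/0.075 = -2.4800
ω₂ (FR) = (vx + vy + k·ωz)/r = 0.6860/0.075 = 9.1467
ω₃ (RL) = (vx + vy − k·ωz)/r = -0.2860/0.075 = -3.8133
ω₄ (RR) = (vx − vy + k·ωz)/r = 0.7860/0.075 = 10.4800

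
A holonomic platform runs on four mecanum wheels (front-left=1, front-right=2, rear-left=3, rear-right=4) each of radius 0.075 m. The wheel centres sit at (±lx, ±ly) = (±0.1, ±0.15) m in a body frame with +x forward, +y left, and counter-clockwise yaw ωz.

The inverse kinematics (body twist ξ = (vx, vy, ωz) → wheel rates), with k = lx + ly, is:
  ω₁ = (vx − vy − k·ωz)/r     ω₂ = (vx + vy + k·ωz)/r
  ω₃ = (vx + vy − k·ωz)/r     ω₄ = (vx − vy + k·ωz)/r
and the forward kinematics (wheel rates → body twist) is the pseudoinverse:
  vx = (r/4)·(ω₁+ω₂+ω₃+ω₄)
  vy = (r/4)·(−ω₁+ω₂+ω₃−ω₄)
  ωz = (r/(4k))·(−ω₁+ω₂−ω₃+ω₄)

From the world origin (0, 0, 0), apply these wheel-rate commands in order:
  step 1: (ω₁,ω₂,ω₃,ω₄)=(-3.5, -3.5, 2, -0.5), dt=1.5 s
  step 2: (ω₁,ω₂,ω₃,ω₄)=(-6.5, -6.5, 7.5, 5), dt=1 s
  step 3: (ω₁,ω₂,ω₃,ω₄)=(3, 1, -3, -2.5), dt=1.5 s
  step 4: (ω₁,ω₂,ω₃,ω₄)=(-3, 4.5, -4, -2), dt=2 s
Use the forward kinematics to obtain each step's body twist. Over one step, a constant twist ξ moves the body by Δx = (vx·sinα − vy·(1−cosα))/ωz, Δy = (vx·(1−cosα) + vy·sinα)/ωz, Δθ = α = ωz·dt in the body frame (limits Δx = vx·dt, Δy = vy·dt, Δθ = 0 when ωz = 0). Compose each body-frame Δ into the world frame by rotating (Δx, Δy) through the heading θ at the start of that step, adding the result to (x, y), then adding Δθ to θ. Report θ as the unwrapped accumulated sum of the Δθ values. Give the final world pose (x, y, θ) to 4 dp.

(-0.3757, 0.2775, 0.7875)

step 1: ξ=(vx,vy,ωz)=(-0.1031, 0.0469, -0.1875), dt=1.5 → body Δ=(-0.1428, 0.0910, -0.2812) → world pose (-0.1428, 0.0910, -0.2812)
step 2: ξ=(vx,vy,ωz)=(-0.0094, 0.0469, -0.1875), dt=1.0 → body Δ=(-0.0049, 0.0475, -0.1875) → world pose (-0.1344, 0.1380, -0.4688)
step 3: ξ=(vx,vy,ωz)=(-0.0281, -0.0469, -0.1125), dt=1.5 → body Δ=(-0.0479, -0.0664, -0.1688) → world pose (-0.2071, 0.1004, -0.6375)
step 4: ξ=(vx,vy,ωz)=(-0.0844, 0.1031, 0.7125), dt=2.0 → body Δ=(-0.2409, 0.0420, 1.4250) → world pose (-0.3757, 0.2775, 0.7875)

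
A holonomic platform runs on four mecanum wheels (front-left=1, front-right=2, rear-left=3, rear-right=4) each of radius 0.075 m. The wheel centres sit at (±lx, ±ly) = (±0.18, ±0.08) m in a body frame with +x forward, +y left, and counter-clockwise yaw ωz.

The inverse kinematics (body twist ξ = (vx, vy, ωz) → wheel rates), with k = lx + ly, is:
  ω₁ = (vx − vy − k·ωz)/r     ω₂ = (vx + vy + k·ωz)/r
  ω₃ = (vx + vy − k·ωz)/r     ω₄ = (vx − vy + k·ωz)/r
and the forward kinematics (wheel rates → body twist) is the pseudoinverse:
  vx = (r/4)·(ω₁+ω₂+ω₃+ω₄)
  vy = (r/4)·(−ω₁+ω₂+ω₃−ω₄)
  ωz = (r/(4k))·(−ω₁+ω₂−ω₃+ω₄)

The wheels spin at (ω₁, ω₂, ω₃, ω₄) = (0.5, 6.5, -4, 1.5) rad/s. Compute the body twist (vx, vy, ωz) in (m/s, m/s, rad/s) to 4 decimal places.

k = lx + ly = 0.18 + 0.08 = 0.2600
ω₁+ω₂+ω₃+ω₄ = 4.5000  →  vx = (0.075/4)·4.5000 = 0.0844
−ω₁+ω₂+ω₃−ω₄ = 0.5000  →  vy = (0.075/4)·0.5000 = 0.0094
−ω₁+ω₂−ω₃+ω₄ = 11.5000  →  ωz = (0.075/1.0400)·11.5000 = 0.8293

(0.0844, 0.0094, 0.8293)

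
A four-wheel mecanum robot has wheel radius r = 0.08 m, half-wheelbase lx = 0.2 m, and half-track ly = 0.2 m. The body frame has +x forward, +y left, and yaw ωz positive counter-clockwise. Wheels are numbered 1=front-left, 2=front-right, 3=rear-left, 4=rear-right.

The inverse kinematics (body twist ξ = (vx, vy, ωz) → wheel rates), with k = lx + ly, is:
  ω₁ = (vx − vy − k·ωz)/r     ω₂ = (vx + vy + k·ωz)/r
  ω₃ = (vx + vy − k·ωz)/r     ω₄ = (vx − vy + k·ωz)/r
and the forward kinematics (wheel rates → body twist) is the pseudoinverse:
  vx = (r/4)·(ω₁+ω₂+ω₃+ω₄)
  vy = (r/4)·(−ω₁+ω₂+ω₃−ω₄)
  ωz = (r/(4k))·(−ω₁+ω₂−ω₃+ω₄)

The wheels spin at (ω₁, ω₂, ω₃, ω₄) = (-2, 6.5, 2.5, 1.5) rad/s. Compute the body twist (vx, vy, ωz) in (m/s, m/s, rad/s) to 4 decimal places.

(0.1700, 0.1900, 0.3750)

k = lx + ly = 0.2 + 0.2 = 0.4000
ω₁+ω₂+ω₃+ω₄ = 8.5000  →  vx = (0.08/4)·8.5000 = 0.1700
−ω₁+ω₂+ω₃−ω₄ = 9.5000  →  vy = (0.08/4)·9.5000 = 0.1900
−ω₁+ω₂−ω₃+ω₄ = 7.5000  →  ωz = (0.08/1.6000)·7.5000 = 0.3750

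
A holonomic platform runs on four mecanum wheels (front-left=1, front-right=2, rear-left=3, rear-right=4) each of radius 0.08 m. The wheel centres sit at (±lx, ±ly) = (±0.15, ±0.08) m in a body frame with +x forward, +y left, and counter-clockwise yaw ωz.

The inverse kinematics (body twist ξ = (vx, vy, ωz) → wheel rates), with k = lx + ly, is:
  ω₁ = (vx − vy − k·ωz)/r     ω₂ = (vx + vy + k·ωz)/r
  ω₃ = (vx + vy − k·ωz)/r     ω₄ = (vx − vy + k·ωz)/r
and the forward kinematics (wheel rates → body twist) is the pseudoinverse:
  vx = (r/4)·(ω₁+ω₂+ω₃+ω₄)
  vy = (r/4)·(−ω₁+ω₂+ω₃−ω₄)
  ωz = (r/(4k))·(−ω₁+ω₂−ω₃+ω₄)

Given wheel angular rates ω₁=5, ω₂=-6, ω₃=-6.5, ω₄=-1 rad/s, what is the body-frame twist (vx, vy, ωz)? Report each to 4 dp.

(-0.1700, -0.3300, -0.4783)

k = lx + ly = 0.15 + 0.08 = 0.2300
ω₁+ω₂+ω₃+ω₄ = -8.5000  →  vx = (0.08/4)·-8.5000 = -0.1700
−ω₁+ω₂+ω₃−ω₄ = -16.5000  →  vy = (0.08/4)·-16.5000 = -0.3300
−ω₁+ω₂−ω₃+ω₄ = -5.5000  →  ωz = (0.08/0.9200)·-5.5000 = -0.4783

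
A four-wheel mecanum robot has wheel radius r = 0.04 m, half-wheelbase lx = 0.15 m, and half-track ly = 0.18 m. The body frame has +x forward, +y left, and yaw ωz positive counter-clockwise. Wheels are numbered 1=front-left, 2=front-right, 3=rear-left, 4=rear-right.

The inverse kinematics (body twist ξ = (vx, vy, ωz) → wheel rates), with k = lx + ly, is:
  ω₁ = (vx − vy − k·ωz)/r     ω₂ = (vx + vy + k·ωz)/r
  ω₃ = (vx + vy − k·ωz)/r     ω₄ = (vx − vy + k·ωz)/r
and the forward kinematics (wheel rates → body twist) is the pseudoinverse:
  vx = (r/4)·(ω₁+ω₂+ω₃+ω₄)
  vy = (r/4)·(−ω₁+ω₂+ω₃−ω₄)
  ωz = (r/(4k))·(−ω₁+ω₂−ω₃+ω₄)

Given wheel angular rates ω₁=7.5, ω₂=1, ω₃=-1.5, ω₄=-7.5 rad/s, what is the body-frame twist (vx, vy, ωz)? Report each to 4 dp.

k = lx + ly = 0.15 + 0.18 = 0.3300
ω₁+ω₂+ω₃+ω₄ = -0.5000  →  vx = (0.04/4)·-0.5000 = -0.0050
−ω₁+ω₂+ω₃−ω₄ = -0.5000  →  vy = (0.04/4)·-0.5000 = -0.0050
−ω₁+ω₂−ω₃+ω₄ = -12.5000  →  ωz = (0.04/1.3200)·-12.5000 = -0.3788

(-0.0050, -0.0050, -0.3788)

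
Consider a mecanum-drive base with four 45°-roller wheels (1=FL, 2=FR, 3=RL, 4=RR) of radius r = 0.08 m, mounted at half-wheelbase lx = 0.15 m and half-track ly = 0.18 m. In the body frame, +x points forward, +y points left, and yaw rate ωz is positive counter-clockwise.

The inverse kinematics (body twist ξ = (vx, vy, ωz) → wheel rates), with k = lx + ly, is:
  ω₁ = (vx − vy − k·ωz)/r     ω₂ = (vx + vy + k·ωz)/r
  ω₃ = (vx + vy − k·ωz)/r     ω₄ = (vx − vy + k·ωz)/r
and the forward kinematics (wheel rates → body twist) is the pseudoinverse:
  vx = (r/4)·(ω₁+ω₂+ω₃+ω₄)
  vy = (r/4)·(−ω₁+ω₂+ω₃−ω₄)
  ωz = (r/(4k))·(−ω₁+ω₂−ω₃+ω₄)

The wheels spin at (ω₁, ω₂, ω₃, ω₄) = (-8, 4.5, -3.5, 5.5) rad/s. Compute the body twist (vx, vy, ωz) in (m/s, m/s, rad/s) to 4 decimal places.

(-0.0300, 0.0700, 1.3030)

k = lx + ly = 0.15 + 0.18 = 0.3300
ω₁+ω₂+ω₃+ω₄ = -1.5000  →  vx = (0.08/4)·-1.5000 = -0.0300
−ω₁+ω₂+ω₃−ω₄ = 3.5000  →  vy = (0.08/4)·3.5000 = 0.0700
−ω₁+ω₂−ω₃+ω₄ = 21.5000  →  ωz = (0.08/1.3200)·21.5000 = 1.3030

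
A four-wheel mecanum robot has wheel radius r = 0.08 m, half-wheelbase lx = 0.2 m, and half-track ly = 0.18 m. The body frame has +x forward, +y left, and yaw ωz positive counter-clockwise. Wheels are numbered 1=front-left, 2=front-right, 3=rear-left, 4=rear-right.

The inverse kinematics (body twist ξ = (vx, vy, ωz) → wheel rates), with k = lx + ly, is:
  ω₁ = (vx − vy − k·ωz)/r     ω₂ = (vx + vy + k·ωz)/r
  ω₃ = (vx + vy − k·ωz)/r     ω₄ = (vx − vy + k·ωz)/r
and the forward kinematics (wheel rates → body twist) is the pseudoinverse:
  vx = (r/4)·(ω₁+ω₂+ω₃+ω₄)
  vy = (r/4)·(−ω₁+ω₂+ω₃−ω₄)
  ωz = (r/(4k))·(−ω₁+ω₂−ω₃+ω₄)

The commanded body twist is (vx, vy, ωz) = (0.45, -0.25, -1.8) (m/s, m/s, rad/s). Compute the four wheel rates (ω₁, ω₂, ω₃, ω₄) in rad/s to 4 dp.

(17.3000, -6.0500, 11.0500, 0.2000)

k = lx + ly = 0.2 + 0.18 = 0.3800;  k·ωz = 0.3800·-1.8 = -0.6840
ω₁ (FL) = (vx − vy − k·ωz)/r = 1.3840/0.08 = 17.3000
ω₂ (FR) = (vx + vy + k·ωz)/r = -0.4840/0.08 = -6.0500
ω₃ (RL) = (vx + vy − k·ωz)/r = 0.8840/0.08 = 11.0500
ω₄ (RR) = (vx − vy + k·ωz)/r = 0.0160/0.08 = 0.2000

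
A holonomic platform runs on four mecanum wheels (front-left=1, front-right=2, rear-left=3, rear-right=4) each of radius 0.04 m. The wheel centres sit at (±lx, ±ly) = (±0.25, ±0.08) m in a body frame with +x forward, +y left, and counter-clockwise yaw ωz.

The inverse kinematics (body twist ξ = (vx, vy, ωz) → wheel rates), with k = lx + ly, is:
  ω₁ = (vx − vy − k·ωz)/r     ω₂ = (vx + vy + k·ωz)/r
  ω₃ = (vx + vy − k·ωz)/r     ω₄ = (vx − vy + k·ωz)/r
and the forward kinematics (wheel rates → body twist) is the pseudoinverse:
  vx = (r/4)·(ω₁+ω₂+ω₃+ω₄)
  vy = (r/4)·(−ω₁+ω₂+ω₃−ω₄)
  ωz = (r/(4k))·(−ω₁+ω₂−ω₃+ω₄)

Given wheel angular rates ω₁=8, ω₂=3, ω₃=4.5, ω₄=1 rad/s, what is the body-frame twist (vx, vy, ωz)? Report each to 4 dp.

k = lx + ly = 0.25 + 0.08 = 0.3300
ω₁+ω₂+ω₃+ω₄ = 16.5000  →  vx = (0.04/4)·16.5000 = 0.1650
−ω₁+ω₂+ω₃−ω₄ = -1.5000  →  vy = (0.04/4)·-1.5000 = -0.0150
−ω₁+ω₂−ω₃+ω₄ = -8.5000  →  ωz = (0.04/1.3200)·-8.5000 = -0.2576

(0.1650, -0.0150, -0.2576)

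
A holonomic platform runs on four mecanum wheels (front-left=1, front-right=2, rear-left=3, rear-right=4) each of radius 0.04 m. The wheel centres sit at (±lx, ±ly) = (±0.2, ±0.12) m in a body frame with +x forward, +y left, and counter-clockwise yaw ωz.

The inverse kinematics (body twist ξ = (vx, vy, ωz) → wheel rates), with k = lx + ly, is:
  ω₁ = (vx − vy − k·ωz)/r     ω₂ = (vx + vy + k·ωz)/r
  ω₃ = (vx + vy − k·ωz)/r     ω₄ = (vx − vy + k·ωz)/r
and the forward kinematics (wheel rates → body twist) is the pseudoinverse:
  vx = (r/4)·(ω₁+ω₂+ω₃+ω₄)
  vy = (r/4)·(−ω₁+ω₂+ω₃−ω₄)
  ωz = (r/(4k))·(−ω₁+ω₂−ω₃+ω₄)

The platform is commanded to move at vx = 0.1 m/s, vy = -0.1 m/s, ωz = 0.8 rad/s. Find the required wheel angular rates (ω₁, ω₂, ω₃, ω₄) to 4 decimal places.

(-1.4000, 6.4000, -6.4000, 11.4000)

k = lx + ly = 0.2 + 0.12 = 0.3200;  k·ωz = 0.3200·0.8 = 0.2560
ω₁ (FL) = (vx − vy − k·ωz)/r = -0.0560/0.04 = -1.4000
ω₂ (FR) = (vx + vy + k·ωz)/r = 0.2560/0.04 = 6.4000
ω₃ (RL) = (vx + vy − k·ωz)/r = -0.2560/0.04 = -6.4000
ω₄ (RR) = (vx − vy + k·ωz)/r = 0.4560/0.04 = 11.4000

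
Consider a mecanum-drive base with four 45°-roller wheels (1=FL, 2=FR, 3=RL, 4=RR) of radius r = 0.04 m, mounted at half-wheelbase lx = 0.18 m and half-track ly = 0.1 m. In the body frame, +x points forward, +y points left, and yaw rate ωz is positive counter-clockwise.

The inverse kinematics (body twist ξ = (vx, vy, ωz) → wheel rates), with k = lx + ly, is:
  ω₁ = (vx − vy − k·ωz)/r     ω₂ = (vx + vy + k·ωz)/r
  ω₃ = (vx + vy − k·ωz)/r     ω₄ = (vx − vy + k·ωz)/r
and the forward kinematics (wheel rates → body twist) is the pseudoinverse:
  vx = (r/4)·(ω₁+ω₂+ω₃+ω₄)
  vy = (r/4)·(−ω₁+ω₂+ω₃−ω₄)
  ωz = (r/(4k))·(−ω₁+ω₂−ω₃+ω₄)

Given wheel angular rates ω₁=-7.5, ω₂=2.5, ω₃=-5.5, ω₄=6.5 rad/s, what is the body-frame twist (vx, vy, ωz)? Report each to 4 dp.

(-0.0400, -0.0200, 0.7857)

k = lx + ly = 0.18 + 0.1 = 0.2800
ω₁+ω₂+ω₃+ω₄ = -4.0000  →  vx = (0.04/4)·-4.0000 = -0.0400
−ω₁+ω₂+ω₃−ω₄ = -2.0000  →  vy = (0.04/4)·-2.0000 = -0.0200
−ω₁+ω₂−ω₃+ω₄ = 22.0000  →  ωz = (0.04/1.1200)·22.0000 = 0.7857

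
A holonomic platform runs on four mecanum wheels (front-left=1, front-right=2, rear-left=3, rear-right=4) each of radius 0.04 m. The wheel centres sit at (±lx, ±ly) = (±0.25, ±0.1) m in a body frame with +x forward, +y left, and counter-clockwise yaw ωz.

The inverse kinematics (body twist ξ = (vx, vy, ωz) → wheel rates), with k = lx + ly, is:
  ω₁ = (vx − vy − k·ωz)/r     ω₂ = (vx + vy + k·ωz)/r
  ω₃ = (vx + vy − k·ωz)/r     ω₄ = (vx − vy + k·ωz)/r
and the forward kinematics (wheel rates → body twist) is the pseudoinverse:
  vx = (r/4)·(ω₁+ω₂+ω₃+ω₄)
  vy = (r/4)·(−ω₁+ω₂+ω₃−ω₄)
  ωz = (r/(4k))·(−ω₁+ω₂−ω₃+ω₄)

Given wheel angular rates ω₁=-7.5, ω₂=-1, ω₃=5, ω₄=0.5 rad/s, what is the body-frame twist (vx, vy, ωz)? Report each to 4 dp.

k = lx + ly = 0.25 + 0.1 = 0.3500
ω₁+ω₂+ω₃+ω₄ = -3.0000  →  vx = (0.04/4)·-3.0000 = -0.0300
−ω₁+ω₂+ω₃−ω₄ = 11.0000  →  vy = (0.04/4)·11.0000 = 0.1100
−ω₁+ω₂−ω₃+ω₄ = 2.0000  →  ωz = (0.04/1.4000)·2.0000 = 0.0571

(-0.0300, 0.1100, 0.0571)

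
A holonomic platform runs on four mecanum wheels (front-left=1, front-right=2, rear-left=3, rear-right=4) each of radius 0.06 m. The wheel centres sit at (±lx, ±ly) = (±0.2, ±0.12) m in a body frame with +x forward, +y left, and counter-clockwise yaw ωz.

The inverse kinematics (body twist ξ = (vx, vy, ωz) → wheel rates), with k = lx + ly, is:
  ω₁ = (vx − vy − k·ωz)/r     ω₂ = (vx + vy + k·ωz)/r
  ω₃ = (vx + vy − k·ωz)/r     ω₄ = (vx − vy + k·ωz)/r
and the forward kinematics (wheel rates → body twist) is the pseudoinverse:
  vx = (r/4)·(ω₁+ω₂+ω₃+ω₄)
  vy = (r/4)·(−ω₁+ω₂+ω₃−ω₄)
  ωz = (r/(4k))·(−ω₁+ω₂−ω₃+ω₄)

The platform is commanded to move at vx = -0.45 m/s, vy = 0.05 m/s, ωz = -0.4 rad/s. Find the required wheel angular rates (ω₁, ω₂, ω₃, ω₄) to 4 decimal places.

k = lx + ly = 0.2 + 0.12 = 0.3200;  k·ωz = 0.3200·-0.4 = -0.1280
ω₁ (FL) = (vx − vy − k·ωz)/r = -0.3720/0.06 = -6.2000
ω₂ (FR) = (vx + vy + k·ωz)/r = -0.5280/0.06 = -8.8000
ω₃ (RL) = (vx + vy − k·ωz)/r = -0.2720/0.06 = -4.5333
ω₄ (RR) = (vx − vy + k·ωz)/r = -0.6280/0.06 = -10.4667

(-6.2000, -8.8000, -4.5333, -10.4667)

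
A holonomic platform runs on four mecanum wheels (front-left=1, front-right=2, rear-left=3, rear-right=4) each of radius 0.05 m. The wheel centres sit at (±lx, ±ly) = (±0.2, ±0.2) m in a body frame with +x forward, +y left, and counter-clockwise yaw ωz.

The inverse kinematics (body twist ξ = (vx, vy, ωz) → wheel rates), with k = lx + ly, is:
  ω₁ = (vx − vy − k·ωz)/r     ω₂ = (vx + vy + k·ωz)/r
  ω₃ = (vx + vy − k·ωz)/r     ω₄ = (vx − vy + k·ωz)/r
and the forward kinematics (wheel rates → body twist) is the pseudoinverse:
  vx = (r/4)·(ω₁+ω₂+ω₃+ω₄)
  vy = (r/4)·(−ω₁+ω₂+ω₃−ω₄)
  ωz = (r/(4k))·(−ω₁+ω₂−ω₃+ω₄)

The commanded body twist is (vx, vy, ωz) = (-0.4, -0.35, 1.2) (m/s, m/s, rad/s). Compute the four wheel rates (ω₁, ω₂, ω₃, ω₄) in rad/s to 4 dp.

(-10.6000, -5.4000, -24.6000, 8.6000)

k = lx + ly = 0.2 + 0.2 = 0.4000;  k·ωz = 0.4000·1.2 = 0.4800
ω₁ (FL) = (vx − vy − k·ωz)/r = -0.5300/0.05 = -10.6000
ω₂ (FR) = (vx + vy + k·ωz)/r = -0.2700/0.05 = -5.4000
ω₃ (RL) = (vx + vy − k·ωz)/r = -1.2300/0.05 = -24.6000
ω₄ (RR) = (vx − vy + k·ωz)/r = 0.4300/0.05 = 8.6000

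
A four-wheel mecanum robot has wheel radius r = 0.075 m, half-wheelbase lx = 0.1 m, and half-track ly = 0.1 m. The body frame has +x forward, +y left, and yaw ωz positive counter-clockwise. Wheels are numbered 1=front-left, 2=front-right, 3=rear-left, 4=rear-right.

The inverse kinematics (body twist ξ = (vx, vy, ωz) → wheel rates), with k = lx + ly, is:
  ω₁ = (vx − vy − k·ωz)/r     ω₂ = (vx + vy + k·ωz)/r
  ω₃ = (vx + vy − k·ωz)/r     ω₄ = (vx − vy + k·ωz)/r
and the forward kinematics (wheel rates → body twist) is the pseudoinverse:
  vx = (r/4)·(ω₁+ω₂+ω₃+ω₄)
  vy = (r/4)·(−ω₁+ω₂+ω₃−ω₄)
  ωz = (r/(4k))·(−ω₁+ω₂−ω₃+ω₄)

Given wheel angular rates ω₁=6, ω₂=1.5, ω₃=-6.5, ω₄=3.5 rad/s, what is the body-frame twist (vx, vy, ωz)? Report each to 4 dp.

(0.0844, -0.2719, 0.5156)

k = lx + ly = 0.1 + 0.1 = 0.2000
ω₁+ω₂+ω₃+ω₄ = 4.5000  →  vx = (0.075/4)·4.5000 = 0.0844
−ω₁+ω₂+ω₃−ω₄ = -14.5000  →  vy = (0.075/4)·-14.5000 = -0.2719
−ω₁+ω₂−ω₃+ω₄ = 5.5000  →  ωz = (0.075/0.8000)·5.5000 = 0.5156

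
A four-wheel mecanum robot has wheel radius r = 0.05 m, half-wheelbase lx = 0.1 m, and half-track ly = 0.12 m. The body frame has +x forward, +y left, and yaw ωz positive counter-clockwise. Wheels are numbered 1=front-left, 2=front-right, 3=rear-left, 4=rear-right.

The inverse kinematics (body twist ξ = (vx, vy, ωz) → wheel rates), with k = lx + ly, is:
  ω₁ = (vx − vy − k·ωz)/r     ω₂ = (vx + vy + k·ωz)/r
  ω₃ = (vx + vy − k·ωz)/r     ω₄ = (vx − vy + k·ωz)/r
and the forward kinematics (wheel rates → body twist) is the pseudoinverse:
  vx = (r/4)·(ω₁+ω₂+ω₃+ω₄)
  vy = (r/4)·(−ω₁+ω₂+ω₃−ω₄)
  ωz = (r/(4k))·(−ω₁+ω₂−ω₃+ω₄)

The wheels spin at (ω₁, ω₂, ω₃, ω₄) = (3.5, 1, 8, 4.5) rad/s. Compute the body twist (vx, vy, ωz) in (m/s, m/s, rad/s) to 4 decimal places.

k = lx + ly = 0.1 + 0.12 = 0.2200
ω₁+ω₂+ω₃+ω₄ = 17.0000  →  vx = (0.05/4)·17.0000 = 0.2125
−ω₁+ω₂+ω₃−ω₄ = 1.0000  →  vy = (0.05/4)·1.0000 = 0.0125
−ω₁+ω₂−ω₃+ω₄ = -6.0000  →  ωz = (0.05/0.8800)·-6.0000 = -0.3409

(0.2125, 0.0125, -0.3409)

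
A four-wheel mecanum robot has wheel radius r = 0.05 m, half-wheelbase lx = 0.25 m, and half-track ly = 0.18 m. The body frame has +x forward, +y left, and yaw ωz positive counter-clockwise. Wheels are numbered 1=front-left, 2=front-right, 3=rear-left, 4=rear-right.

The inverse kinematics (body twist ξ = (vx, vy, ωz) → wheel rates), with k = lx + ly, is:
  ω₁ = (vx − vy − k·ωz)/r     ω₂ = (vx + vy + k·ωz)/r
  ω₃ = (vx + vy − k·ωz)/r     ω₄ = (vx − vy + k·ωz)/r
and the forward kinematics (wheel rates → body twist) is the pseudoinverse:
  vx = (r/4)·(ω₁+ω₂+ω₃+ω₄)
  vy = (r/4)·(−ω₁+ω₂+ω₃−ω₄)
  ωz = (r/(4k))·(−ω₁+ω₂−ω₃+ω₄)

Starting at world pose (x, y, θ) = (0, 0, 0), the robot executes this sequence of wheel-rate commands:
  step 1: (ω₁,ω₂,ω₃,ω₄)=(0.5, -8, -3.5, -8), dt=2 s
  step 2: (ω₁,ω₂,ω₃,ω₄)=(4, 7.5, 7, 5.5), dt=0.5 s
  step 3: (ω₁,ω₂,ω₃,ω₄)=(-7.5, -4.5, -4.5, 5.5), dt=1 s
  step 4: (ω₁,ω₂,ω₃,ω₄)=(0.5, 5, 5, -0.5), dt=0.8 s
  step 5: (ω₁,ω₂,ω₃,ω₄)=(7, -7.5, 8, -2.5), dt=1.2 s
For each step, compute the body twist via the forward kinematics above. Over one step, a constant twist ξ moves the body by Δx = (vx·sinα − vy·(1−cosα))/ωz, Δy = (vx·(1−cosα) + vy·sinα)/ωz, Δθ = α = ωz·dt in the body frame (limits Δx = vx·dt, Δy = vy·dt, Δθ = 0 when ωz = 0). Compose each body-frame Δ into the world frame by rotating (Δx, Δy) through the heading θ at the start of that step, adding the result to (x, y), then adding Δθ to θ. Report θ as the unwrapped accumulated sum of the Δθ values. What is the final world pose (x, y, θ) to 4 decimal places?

(-0.3603, -0.0369, -1.2442)

step 1: ξ=(vx,vy,ωz)=(-0.2375, -0.0500, -0.3779), dt=2.0 → body Δ=(-0.4671, 0.0804, -0.7558) → world pose (-0.4671, 0.0804, -0.7558)
step 2: ξ=(vx,vy,ωz)=(0.3000, 0.0625, 0.0581), dt=0.5 → body Δ=(0.1495, 0.0334, 0.0291) → world pose (-0.3353, 0.0021, -0.7267)
step 3: ξ=(vx,vy,ωz)=(-0.1375, -0.0875, 0.3779), dt=1.0 → body Δ=(-0.1179, -0.1111, 0.3779) → world pose (-0.4973, -0.0025, -0.3488)
step 4: ξ=(vx,vy,ωz)=(0.1250, 0.1250, -0.0291), dt=0.8 → body Δ=(0.1012, 0.0988, -0.0233) → world pose (-0.3684, 0.0558, -0.3721)
step 5: ξ=(vx,vy,ωz)=(0.0625, -0.0500, -0.7267), dt=1.2 → body Δ=(0.0413, -0.0834, -0.8721) → world pose (-0.3603, -0.0369, -1.2442)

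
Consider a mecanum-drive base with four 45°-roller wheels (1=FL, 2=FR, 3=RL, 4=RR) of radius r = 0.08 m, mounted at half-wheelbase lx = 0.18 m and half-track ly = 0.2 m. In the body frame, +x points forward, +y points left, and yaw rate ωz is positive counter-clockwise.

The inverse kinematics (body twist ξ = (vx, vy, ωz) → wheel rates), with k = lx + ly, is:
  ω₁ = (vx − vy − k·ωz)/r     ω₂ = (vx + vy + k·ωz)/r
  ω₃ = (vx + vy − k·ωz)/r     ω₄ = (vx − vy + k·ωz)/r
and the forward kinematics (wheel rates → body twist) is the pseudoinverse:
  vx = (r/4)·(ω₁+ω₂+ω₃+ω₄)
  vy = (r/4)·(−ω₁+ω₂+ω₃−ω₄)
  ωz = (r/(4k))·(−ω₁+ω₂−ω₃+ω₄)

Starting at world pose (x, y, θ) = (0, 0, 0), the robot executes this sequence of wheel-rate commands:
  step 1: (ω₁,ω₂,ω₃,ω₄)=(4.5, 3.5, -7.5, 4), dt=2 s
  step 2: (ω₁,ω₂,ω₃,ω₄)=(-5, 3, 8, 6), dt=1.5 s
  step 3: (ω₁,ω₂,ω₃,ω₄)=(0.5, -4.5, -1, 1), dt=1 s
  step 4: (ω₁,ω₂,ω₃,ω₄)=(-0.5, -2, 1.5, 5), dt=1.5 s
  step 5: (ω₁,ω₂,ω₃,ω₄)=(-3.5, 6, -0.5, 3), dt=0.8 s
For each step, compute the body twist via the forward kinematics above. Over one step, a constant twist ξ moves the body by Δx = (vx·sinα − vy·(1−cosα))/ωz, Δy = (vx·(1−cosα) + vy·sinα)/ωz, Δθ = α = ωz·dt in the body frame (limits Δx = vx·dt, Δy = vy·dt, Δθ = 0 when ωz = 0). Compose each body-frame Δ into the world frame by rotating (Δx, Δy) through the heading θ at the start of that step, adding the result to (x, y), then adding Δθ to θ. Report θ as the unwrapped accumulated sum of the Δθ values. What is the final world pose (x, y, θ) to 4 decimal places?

(0.3650, 0.1691, 2.1263)

step 1: ξ=(vx,vy,ωz)=(0.0900, -0.2500, 0.5526), dt=2.0 → body Δ=(0.3948, -0.3145, 1.1053) → world pose (0.3948, -0.3145, 1.1053)
step 2: ξ=(vx,vy,ωz)=(0.2400, 0.2000, 0.3158), dt=1.5 → body Δ=(0.2770, 0.3726, 0.4737) → world pose (0.1862, 0.1002, 1.5789)
step 3: ξ=(vx,vy,ωz)=(-0.0800, -0.1400, -0.1579), dt=1.0 → body Δ=(-0.0907, -0.1331, -0.1579) → world pose (0.3201, 0.0106, 1.4211)
step 4: ξ=(vx,vy,ωz)=(0.0800, -0.1000, 0.1053), dt=1.5 → body Δ=(0.1313, -0.1399, 0.1579) → world pose (0.4780, 0.1196, 1.5789)
step 5: ξ=(vx,vy,ωz)=(0.1000, 0.1200, 0.6842), dt=0.8 → body Δ=(0.0504, 0.1126, 0.5474) → world pose (0.3650, 0.1691, 2.1263)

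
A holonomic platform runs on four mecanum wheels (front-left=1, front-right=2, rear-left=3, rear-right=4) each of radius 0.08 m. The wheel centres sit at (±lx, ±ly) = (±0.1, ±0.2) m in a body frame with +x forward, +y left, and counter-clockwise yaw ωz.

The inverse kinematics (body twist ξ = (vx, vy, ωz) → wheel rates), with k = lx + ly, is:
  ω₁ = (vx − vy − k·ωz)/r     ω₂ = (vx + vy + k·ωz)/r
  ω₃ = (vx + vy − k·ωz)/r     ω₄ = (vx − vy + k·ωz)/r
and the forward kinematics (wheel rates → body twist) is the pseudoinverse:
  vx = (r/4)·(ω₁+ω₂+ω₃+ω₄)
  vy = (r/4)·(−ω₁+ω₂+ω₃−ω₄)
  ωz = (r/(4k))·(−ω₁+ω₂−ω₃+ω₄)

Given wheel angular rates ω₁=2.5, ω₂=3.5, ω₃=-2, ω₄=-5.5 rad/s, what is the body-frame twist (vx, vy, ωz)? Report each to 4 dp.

k = lx + ly = 0.1 + 0.2 = 0.3000
ω₁+ω₂+ω₃+ω₄ = -1.5000  →  vx = (0.08/4)·-1.5000 = -0.0300
−ω₁+ω₂+ω₃−ω₄ = 4.5000  →  vy = (0.08/4)·4.5000 = 0.0900
−ω₁+ω₂−ω₃+ω₄ = -2.5000  →  ωz = (0.08/1.2000)·-2.5000 = -0.1667

(-0.0300, 0.0900, -0.1667)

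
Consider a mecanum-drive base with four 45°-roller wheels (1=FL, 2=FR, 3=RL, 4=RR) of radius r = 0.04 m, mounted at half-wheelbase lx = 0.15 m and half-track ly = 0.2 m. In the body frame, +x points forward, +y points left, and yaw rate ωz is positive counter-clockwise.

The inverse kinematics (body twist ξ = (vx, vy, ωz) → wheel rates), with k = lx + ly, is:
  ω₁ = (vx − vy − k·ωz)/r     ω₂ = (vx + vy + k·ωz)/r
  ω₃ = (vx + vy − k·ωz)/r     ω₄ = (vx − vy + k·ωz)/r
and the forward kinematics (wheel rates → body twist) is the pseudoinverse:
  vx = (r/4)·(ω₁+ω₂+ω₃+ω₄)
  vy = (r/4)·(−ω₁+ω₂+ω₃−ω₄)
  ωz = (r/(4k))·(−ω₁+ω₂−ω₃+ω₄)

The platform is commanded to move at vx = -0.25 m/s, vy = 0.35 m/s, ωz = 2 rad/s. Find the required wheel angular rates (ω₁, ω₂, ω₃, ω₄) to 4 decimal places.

k = lx + ly = 0.15 + 0.2 = 0.3500;  k·ωz = 0.3500·2 = 0.7000
ω₁ (FL) = (vx − vy − k·ωz)/r = -1.3000/0.04 = -32.5000
ω₂ (FR) = (vx + vy + k·ωz)/r = 0.8000/0.04 = 20.0000
ω₃ (RL) = (vx + vy − k·ωz)/r = -0.6000/0.04 = -15.0000
ω₄ (RR) = (vx − vy + k·ωz)/r = 0.1000/0.04 = 2.5000

(-32.5000, 20.0000, -15.0000, 2.5000)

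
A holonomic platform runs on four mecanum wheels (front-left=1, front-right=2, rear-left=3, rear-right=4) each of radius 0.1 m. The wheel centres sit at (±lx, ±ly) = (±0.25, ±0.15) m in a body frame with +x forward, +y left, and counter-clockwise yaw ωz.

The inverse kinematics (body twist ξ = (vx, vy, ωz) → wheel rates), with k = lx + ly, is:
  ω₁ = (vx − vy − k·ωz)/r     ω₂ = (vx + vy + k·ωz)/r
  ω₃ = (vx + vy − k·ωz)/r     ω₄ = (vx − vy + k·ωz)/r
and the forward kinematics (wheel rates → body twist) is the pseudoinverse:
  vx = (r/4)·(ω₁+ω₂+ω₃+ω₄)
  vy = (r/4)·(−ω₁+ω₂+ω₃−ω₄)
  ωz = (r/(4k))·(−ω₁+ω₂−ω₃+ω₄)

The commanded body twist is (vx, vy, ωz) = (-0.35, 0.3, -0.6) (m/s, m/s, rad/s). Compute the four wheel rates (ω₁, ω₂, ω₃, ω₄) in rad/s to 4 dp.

k = lx + ly = 0.25 + 0.15 = 0.4000;  k·ωz = 0.4000·-0.6 = -0.2400
ω₁ (FL) = (vx − vy − k·ωz)/r = -0.4100/0.1 = -4.1000
ω₂ (FR) = (vx + vy + k·ωz)/r = -0.2900/0.1 = -2.9000
ω₃ (RL) = (vx + vy − k·ωz)/r = 0.1900/0.1 = 1.9000
ω₄ (RR) = (vx − vy + k·ωz)/r = -0.8900/0.1 = -8.9000

(-4.1000, -2.9000, 1.9000, -8.9000)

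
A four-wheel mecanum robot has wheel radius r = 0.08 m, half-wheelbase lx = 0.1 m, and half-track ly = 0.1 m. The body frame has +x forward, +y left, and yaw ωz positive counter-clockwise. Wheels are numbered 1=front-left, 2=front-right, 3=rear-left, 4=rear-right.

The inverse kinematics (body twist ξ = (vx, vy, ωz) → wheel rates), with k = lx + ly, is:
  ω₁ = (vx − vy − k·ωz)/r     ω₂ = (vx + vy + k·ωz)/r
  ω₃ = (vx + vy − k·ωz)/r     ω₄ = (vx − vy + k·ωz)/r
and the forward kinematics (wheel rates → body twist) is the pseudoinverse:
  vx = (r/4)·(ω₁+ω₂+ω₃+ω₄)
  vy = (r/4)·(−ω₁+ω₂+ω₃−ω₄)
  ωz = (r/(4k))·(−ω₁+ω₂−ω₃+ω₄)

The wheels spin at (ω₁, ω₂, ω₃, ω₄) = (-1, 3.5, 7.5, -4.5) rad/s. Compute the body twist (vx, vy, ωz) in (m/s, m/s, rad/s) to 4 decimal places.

k = lx + ly = 0.1 + 0.1 = 0.2000
ω₁+ω₂+ω₃+ω₄ = 5.5000  →  vx = (0.08/4)·5.5000 = 0.1100
−ω₁+ω₂+ω₃−ω₄ = 16.5000  →  vy = (0.08/4)·16.5000 = 0.3300
−ω₁+ω₂−ω₃+ω₄ = -7.5000  →  ωz = (0.08/0.8000)·-7.5000 = -0.7500

(0.1100, 0.3300, -0.7500)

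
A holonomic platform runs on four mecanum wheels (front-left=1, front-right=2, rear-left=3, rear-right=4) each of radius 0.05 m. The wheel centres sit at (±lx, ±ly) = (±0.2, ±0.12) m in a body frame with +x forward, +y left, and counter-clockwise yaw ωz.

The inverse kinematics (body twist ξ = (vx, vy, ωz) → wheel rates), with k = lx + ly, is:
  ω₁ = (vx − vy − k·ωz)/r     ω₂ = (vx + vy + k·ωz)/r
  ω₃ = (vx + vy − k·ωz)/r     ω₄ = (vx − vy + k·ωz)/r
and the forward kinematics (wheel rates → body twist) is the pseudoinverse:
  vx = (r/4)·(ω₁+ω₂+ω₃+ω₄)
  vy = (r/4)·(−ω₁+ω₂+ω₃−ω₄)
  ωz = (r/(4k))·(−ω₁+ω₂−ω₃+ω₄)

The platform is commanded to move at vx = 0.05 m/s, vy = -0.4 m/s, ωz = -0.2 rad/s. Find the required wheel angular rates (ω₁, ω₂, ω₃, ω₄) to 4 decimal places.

k = lx + ly = 0.2 + 0.12 = 0.3200;  k·ωz = 0.3200·-0.2 = -0.0640
ω₁ (FL) = (vx − vy − k·ωz)/r = 0.5140/0.05 = 10.2800
ω₂ (FR) = (vx + vy + k·ωz)/r = -0.4140/0.05 = -8.2800
ω₃ (RL) = (vx + vy − k·ωz)/r = -0.2860/0.05 = -5.7200
ω₄ (RR) = (vx − vy + k·ωz)/r = 0.3860/0.05 = 7.7200

(10.2800, -8.2800, -5.7200, 7.7200)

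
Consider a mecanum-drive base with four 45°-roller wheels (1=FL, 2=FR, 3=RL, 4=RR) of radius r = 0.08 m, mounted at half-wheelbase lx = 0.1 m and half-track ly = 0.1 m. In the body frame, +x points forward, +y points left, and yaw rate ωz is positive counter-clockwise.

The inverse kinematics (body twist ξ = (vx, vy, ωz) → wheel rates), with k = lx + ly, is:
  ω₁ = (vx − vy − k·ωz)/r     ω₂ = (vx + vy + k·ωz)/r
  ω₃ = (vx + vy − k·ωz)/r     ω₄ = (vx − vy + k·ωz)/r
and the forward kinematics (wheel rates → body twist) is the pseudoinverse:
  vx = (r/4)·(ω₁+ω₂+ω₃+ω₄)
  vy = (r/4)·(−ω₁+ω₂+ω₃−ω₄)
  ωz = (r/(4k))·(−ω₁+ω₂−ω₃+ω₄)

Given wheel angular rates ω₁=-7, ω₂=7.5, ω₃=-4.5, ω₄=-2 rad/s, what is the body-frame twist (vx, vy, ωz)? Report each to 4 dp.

k = lx + ly = 0.1 + 0.1 = 0.2000
ω₁+ω₂+ω₃+ω₄ = -6.0000  →  vx = (0.08/4)·-6.0000 = -0.1200
−ω₁+ω₂+ω₃−ω₄ = 12.0000  →  vy = (0.08/4)·12.0000 = 0.2400
−ω₁+ω₂−ω₃+ω₄ = 17.0000  →  ωz = (0.08/0.8000)·17.0000 = 1.7000

(-0.1200, 0.2400, 1.7000)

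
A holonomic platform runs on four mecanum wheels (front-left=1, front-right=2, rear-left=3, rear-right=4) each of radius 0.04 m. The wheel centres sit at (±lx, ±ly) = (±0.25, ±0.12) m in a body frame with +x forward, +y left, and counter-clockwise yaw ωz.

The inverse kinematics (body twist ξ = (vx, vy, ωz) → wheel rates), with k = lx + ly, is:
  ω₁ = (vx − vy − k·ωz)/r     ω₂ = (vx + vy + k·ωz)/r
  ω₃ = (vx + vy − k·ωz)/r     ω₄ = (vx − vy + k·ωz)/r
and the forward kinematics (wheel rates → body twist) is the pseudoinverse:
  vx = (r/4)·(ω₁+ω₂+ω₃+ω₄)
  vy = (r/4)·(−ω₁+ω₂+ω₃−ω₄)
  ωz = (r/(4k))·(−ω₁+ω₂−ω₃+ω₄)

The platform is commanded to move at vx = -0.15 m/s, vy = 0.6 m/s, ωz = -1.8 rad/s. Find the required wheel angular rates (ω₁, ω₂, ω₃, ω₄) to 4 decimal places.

k = lx + ly = 0.25 + 0.12 = 0.3700;  k·ωz = 0.3700·-1.8 = -0.6660
ω₁ (FL) = (vx − vy − k·ωz)/r = -0.0840/0.04 = -2.1000
ω₂ (FR) = (vx + vy + k·ωz)/r = -0.2160/0.04 = -5.4000
ω₃ (RL) = (vx + vy − k·ωz)/r = 1.1160/0.04 = 27.9000
ω₄ (RR) = (vx − vy + k·ωz)/r = -1.4160/0.04 = -35.4000

(-2.1000, -5.4000, 27.9000, -35.4000)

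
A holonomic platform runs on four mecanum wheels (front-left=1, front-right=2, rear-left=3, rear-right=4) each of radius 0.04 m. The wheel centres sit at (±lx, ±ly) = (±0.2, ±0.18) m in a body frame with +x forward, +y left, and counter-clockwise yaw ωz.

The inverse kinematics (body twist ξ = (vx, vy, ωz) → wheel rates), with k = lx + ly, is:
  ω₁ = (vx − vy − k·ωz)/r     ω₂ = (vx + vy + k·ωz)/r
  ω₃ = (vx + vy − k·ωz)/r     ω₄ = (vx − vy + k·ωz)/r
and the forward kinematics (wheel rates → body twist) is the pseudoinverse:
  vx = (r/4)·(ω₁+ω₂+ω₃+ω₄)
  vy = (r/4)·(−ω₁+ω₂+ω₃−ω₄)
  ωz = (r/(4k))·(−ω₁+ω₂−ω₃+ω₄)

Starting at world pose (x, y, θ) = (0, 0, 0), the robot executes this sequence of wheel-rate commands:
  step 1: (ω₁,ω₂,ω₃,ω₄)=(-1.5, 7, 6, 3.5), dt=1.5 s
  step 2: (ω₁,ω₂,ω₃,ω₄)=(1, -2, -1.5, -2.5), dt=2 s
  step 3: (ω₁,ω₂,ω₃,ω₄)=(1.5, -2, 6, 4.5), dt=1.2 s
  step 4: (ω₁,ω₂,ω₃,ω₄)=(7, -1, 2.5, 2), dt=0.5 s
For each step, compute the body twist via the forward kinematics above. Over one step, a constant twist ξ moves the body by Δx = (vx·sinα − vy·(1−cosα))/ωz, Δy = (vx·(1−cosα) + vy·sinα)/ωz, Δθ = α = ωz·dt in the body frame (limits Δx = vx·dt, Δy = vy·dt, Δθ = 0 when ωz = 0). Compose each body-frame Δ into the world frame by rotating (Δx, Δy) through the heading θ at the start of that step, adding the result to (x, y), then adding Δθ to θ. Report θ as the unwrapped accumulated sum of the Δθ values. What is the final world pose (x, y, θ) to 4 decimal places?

step 1: ξ=(vx,vy,ωz)=(0.1500, 0.1100, 0.1579), dt=1.5 → body Δ=(0.2035, 0.1900, 0.2368) → world pose (0.2035, 0.1900, 0.2368)
step 2: ξ=(vx,vy,ωz)=(-0.0500, -0.0200, -0.1053), dt=2.0 → body Δ=(-0.1035, -0.0292, -0.2105) → world pose (0.1097, 0.1373, 0.0263)
step 3: ξ=(vx,vy,ωz)=(0.1000, -0.0200, -0.1316), dt=1.2 → body Δ=(0.1176, -0.0334, -0.1579) → world pose (0.2282, 0.1071, -0.1316)
step 4: ξ=(vx,vy,ωz)=(0.1050, -0.0750, -0.2237), dt=0.5 → body Δ=(0.0503, -0.0404, -0.1118) → world pose (0.2728, 0.0605, -0.2434)

(0.2728, 0.0605, -0.2434)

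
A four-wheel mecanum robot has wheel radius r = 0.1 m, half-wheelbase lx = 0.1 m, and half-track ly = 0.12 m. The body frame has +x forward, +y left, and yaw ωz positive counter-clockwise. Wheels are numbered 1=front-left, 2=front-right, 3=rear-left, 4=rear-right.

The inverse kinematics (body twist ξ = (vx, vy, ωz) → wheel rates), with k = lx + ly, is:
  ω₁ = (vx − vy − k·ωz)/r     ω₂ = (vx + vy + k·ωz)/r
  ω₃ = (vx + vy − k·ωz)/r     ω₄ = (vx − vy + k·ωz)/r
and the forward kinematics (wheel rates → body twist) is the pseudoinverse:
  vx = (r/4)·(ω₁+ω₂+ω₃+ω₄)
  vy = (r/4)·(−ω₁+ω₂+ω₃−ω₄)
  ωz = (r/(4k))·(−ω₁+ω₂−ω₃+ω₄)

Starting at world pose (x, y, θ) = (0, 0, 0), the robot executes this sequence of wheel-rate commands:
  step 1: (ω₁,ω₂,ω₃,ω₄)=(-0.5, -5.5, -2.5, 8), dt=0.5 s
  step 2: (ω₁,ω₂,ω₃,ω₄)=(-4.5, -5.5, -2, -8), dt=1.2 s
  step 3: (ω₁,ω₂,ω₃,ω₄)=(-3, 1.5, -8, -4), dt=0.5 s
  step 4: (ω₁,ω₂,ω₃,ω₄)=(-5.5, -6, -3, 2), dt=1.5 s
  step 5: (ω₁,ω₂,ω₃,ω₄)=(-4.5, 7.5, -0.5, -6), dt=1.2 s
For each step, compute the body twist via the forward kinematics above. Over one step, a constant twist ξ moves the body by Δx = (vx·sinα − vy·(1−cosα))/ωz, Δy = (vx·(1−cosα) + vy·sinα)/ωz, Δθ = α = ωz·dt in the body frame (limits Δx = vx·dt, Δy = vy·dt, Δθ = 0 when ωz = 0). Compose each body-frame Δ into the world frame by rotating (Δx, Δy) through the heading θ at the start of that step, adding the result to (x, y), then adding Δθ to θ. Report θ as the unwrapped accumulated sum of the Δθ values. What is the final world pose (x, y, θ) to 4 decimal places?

step 1: ξ=(vx,vy,ωz)=(-0.0125, -0.3875, 0.6250), dt=0.5 → body Δ=(0.0239, -0.1916, 0.3125) → world pose (0.0239, -0.1916, 0.3125)
step 2: ξ=(vx,vy,ωz)=(-0.5000, 0.1250, -0.7955), dt=1.2 → body Δ=(-0.4466, 0.3935, -0.9545) → world pose (-0.5221, 0.0456, -0.6420)
step 3: ξ=(vx,vy,ωz)=(-0.3375, 0.0125, 0.9659), dt=0.5 → body Δ=(-0.1637, -0.0340, 0.4830) → world pose (-0.6736, 0.1164, -0.1591)
step 4: ξ=(vx,vy,ωz)=(-0.3125, -0.1375, 0.5114), dt=1.5 → body Δ=(-0.3488, -0.3577, 0.7670) → world pose (-1.0747, -0.1815, 0.6080)
step 5: ξ=(vx,vy,ωz)=(-0.0875, 0.4375, 0.7386), dt=1.2 → body Δ=(-0.3096, 0.4153, 0.8864) → world pose (-1.5660, -0.0175, 1.4943)

(-1.5660, -0.0175, 1.4943)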